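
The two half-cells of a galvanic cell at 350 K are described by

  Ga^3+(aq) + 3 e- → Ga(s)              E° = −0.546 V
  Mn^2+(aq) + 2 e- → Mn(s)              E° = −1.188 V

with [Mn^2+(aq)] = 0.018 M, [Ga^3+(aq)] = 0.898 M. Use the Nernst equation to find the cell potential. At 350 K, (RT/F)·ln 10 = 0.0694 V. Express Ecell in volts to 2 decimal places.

+0.70 V

The Ga³⁺/Ga couple has the more positive E°, so it is the cathode; Mn²⁺/Mn is the anode.
E°cell = E°cat − E°an = −0.546 − (−1.188) = +0.642 V; n = 6.
Balancing gives 2 Ga^3+(aq) + 3 Mn(s) → 2 Ga(s) + 3 Mn^2+(aq); hence Q = [Mn^2+(aq)]^3 / [Ga^3+(aq)]^2 = 7.23×10^−6 (log Q = −5.141).
Applying E = E° − (RT ln10/nF)·log Q gives +0.642 − (0.0694/6)(−5.141) = +0.70 V.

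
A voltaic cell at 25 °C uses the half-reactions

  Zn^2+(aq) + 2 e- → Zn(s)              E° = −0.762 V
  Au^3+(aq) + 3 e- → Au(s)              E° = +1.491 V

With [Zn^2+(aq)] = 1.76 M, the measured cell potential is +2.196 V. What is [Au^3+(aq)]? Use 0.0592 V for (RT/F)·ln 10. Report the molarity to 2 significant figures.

0.0030 M

The Au³⁺/Au couple has the larger reduction potential, so it is the cathode: E°cell = +1.491 − (−0.762) = +2.253 V and n = 6.
Rearranging E = E° − (0.0592/n)·log Q gives log Q = 6(+2.253 − (+2.196))/0.0592 = 5.777.
Balancing electrons gives 2 Au^3+(aq) + 3 Zn(s) → 2 Au(s) + 3 Zn^2+(aq); thus Q = [Zn^2+(aq)]^3 / [Au^3+(aq)]^2.
Substituting the known concentrations and solving, log [Au^3+(aq)] = −2.520 and [Au^3+(aq)] = 0.0030 M.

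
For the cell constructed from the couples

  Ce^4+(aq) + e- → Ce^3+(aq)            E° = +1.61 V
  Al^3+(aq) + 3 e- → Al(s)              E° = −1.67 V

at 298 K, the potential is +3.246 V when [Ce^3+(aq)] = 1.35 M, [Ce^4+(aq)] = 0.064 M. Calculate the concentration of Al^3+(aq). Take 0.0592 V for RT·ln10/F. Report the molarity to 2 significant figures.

0.0056 M

Ce⁴⁺/Ce³⁺ is the cathode (higher E°); E°cell = +1.61 − (−1.67) = +3.28 V with n = 3.
From the Nernst equation, log Q = n(E° − E)/0.0592 = 3·(+3.28 − (+3.246))/0.0592 = 1.723.
For 3 Ce^4+(aq) + Al(s) → 3 Ce^3+(aq) + Al^3+(aq), the reaction quotient is Q = ([Ce^3+(aq)]^3·[Al^3+(aq)]) / [Ce^4+(aq)]^3.
Substituting the known concentrations and solving, log [Al^3+(aq)] = −2.249 and [Al^3+(aq)] = 0.0056 M.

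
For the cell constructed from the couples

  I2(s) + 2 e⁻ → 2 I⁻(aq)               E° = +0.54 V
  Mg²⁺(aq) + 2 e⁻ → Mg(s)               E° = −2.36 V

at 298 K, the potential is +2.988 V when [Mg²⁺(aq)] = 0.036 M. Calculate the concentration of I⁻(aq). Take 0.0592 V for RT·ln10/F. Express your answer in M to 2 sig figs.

0.17 M

The I₂/I⁻ couple has the larger reduction potential, so it is the cathode: E°cell = +0.54 − (−2.36) = +2.90 V and n = 2.
From the Nernst equation, log Q = n(E° − E)/0.0592 = 2·(+2.90 − (+2.988))/0.0592 = −2.973.
Balancing electrons gives I2(s) + Mg(s) → 2 I⁻(aq) + Mg²⁺(aq); thus Q = [I⁻(aq)]^2·[Mg²⁺(aq)].
Solving for the unknown gives log [I⁻(aq)] = −0.765, so [I⁻(aq)] ≈ 0.17 M.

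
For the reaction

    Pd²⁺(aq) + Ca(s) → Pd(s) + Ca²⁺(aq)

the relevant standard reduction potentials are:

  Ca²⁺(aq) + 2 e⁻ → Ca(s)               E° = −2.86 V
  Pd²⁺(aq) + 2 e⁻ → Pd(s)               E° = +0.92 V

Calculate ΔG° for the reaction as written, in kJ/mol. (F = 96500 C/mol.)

In the reaction as written Pd²⁺(aq) is reduced, so the Pd²⁺/Pd couple is the cathode and Ca²⁺/Ca is the anode.
E°cell = +0.92 − (−2.86) = +3.78 V; balancing electrons gives n = 2.
ΔG° = −nFE°cell = −(2)(96500)(+3.78) J/mol = −730 kJ/mol.

−730 kJ/mol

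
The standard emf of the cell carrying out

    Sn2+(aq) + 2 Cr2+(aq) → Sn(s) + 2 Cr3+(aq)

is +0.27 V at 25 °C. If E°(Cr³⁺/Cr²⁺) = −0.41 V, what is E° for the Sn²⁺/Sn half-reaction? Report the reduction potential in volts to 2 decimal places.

In the reaction as written the Sn²⁺/Sn couple is reduced (cathode) and Cr³⁺/Cr²⁺ is oxidized (anode), so E°cell = E°(Sn²⁺/Sn) − E°(Cr³⁺/Cr²⁺).
E°(Sn²⁺/Sn) = E°cell + E°(anode) = +0.27 + (−0.41) = −0.14 V.

−0.14 V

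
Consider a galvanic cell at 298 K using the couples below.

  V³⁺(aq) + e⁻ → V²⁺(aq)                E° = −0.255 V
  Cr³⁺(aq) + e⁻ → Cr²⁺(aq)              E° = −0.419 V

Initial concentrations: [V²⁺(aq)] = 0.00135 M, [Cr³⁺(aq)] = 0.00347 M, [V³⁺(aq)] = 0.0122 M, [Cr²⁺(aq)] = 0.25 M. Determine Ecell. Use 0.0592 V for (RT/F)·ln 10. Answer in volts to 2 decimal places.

The V³⁺/V²⁺ couple has the more positive E°, so it is the cathode; Cr³⁺/Cr²⁺ is the anode.
The standard potential is −0.255 − (−0.419) = +0.164 V and the balanced reaction transfers n = 1 electron.
Balancing gives V³⁺(aq) + Cr²⁺(aq) → V²⁺(aq) + Cr³⁺(aq); hence Q = ([V²⁺(aq)]·[Cr³⁺(aq)]) / ([V³⁺(aq)]·[Cr²⁺(aq)]) = 0.00154 (log Q = −2.814).
Applying E = E° − (RT ln10/nF)·log Q gives +0.164 − (0.0592/1)(−2.814) = +0.33 V.

+0.33 V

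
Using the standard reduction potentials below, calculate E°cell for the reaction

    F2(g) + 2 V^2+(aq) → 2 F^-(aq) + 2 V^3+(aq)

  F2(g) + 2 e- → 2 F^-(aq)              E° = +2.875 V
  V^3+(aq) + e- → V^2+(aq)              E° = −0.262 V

In the reaction as written, F2(g) is reduced (cathode) and V^3+(aq) is produced by oxidation at the anode.
E°cell = E°(cathode) − E°(anode) = +2.875 − (−0.262) = +3.137 V.

+3.137 V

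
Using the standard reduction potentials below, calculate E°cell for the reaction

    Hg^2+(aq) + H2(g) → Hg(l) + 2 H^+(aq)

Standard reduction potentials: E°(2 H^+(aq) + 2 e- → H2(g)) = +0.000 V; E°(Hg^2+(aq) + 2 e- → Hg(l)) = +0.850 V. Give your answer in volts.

+0.850 V

Hg^2+(aq) gains electrons, so the Hg²⁺/Hg couple is the cathode; the 2H⁺/H₂ couple is the anode.
E°cell = E°(cathode) − E°(anode) = +0.850 − (+0.000) = +0.850 V.
The positive value indicates the reaction is spontaneous as written.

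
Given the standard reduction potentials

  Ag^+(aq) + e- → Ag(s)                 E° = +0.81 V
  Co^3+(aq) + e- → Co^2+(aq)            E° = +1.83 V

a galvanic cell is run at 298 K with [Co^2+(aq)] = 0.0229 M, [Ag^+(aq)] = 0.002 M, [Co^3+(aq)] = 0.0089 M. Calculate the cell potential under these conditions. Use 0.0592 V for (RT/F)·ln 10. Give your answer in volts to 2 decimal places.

+1.16 V

Since E°(Co³⁺/Co²⁺) > E°(Ag⁺/Ag), Co³⁺/Co²⁺ serves as the cathode.
E°cell = +1.83 − (+0.81) = +1.02 V, with n = 1 electron transferred.
Balancing gives Co^3+(aq) + Ag(s) → Co^2+(aq) + Ag^+(aq); hence Q = ([Co^2+(aq)]·[Ag^+(aq)]) / [Co^3+(aq)] = 0.00515 (log Q = −2.289).
By the Nernst equation, E = +1.02 − (0.0592/1)·(−2.289) = +1.16 V.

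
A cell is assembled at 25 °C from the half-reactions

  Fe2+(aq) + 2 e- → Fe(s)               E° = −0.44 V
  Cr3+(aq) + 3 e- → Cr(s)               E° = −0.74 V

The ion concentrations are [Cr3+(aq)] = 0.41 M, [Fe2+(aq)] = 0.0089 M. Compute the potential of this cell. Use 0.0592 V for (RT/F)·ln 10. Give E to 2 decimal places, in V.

The Fe²⁺/Fe couple has the more positive E°, so it is the cathode; Cr³⁺/Cr is the anode.
E°cell = E°cat − E°an = −0.44 − (−0.74) = +0.30 V; n = 6.
For the overall reaction 3 Fe2+(aq) + 2 Cr(s) → 3 Fe(s) + 2 Cr3+(aq), Q = [Cr3+(aq)]^2 / [Fe2+(aq)]^3 = 2.38×10^5, giving log Q = 5.377.
E = E° − (0.0592/n)·log Q = +0.30 − (0.0592/6)(5.377) = +0.25 V.

+0.25 V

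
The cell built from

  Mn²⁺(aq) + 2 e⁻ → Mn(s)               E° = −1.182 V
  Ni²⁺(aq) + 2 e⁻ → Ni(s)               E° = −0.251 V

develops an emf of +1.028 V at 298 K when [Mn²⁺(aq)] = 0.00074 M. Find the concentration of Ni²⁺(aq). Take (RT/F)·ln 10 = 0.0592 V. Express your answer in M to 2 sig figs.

1.4 M

The Ni²⁺/Ni couple has the larger reduction potential, so it is the cathode: E°cell = −0.251 − (−1.182) = +0.931 V and n = 2.
From the Nernst equation, log Q = n(E° − E)/0.0592 = 2·(+0.931 − (+1.028))/0.0592 = −3.277.
For Ni²⁺(aq) + Mn(s) → Ni(s) + Mn²⁺(aq), the reaction quotient is Q = [Mn²⁺(aq)] / [Ni²⁺(aq)].
Solving for the unknown gives log [Ni²⁺(aq)] = 0.146, so [Ni²⁺(aq)] ≈ 1.4 M.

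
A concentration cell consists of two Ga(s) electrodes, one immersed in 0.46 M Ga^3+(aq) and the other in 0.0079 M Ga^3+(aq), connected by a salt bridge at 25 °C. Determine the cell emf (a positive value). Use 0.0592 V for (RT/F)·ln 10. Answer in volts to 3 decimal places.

For a concentration cell E°cell = 0, since both electrodes use the same couple.
The compartment with the higher Ga^3+(aq) concentration (0.46 M) acts as the cathode; ions are reduced there and produced at the dilute (0.0079 M) anode.
With n = 3, Ecell = −(0.0592/3)·log([dilute]/[conc]) = −(0.0592/3)·log(0.0079/0.46) = +0.035 V.

0.035 V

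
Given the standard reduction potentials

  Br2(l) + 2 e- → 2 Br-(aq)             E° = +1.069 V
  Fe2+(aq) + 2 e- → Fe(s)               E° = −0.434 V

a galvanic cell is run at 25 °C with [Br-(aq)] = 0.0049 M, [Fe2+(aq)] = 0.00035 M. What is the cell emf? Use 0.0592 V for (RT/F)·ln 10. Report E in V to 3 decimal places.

+1.742 V

Since E°(Br₂/Br⁻) > E°(Fe²⁺/Fe), Br₂/Br⁻ serves as the cathode.
E°cell = E°cat − E°an = +1.069 − (−0.434) = +1.503 V; n = 2.
Balancing gives Br2(l) + Fe(s) → 2 Br-(aq) + Fe2+(aq); hence Q = [Br-(aq)]^2·[Fe2+(aq)] = 8.4×10^−9 (log Q = −8.076).
By the Nernst equation, E = +1.503 − (0.0592/2)·(−8.076) = +1.742 V.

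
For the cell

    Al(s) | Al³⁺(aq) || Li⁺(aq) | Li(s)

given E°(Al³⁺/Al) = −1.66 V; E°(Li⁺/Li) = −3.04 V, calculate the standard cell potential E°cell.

−1.38 V

By convention the left-hand electrode in cell notation is the anode (oxidation) and the right-hand electrode is the cathode (reduction).
E°cell = E°(right) − E°(left) = −3.04 − (−1.66) = −1.38 V.
The negative sign shows that, as written, the cell would require an external voltage to drive the reaction.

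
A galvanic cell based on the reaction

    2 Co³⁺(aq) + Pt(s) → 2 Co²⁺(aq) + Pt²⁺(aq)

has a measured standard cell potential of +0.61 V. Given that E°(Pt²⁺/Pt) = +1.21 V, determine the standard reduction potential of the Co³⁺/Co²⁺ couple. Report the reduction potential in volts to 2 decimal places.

+1.82 V

In the reaction as written the Co³⁺/Co²⁺ couple is reduced (cathode) and Pt²⁺/Pt is oxidized (anode), so E°cell = E°(Co³⁺/Co²⁺) − E°(Pt²⁺/Pt).
E°(Co³⁺/Co²⁺) = E°cell + E°(anode) = +0.61 + (+1.21) = +1.82 V.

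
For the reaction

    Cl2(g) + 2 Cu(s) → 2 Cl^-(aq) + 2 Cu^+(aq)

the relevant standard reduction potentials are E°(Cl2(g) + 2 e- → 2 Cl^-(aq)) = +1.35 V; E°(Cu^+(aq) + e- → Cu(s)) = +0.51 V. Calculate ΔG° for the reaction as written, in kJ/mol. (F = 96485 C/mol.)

In the reaction as written Cl2(g) is reduced, so the Cl₂/Cl⁻ couple is the cathode and Cu⁺/Cu is the anode.
E°cell = +1.35 − (+0.51) = +0.84 V; balancing electrons gives n = 2.
ΔG° = −nFE°cell = −(2)(96485)(+0.84) J/mol = −162 kJ/mol.

−162 kJ/mol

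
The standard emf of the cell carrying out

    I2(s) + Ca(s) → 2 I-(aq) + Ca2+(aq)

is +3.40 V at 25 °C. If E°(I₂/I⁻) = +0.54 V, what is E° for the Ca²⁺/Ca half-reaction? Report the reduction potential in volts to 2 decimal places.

−2.86 V

In the reaction as written the I₂/I⁻ couple is reduced (cathode) and Ca²⁺/Ca is oxidized (anode), so E°cell = E°(I₂/I⁻) − E°(Ca²⁺/Ca).
E°(Ca²⁺/Ca) = E°(cathode) − E°cell = +0.54 − (+3.40) = −2.86 V.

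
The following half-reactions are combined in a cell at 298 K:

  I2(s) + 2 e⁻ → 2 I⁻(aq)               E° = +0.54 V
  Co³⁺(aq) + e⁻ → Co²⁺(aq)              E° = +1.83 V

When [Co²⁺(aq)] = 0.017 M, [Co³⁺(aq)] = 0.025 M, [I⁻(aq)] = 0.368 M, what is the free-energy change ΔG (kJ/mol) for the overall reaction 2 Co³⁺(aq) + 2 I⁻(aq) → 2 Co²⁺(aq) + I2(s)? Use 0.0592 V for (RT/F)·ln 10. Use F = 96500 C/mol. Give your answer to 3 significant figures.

With Co³⁺/Co²⁺ reduced at the cathode, E°cell = +1.83 − (+0.54) = +1.29 V and n = 2.
The reaction quotient is [Co²⁺(aq)]^2 / ([Co³⁺(aq)]^2·[I⁻(aq)]^2) = 3.41; by Nernst, E = +1.29 − (0.0592/2)(0.533) = +1.2742 V.
ΔG = −nFE = −(2)(96500)(+1.2742) J/mol = −246 kJ/mol.

−246 kJ/mol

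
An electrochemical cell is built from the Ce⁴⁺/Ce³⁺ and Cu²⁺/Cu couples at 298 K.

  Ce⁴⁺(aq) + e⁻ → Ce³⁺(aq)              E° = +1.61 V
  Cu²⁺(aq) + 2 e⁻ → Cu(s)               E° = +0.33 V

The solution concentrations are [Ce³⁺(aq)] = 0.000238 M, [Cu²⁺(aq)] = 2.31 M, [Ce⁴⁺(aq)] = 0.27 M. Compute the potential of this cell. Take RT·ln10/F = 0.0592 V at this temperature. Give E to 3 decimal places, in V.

+1.450 V

The Ce⁴⁺/Ce³⁺ couple has the more positive E°, so it is the cathode; Cu²⁺/Cu is the anode.
E°cell = +1.61 − (+0.33) = +1.28 V, with n = 2 electrons transferred.
Balancing gives 2 Ce⁴⁺(aq) + Cu(s) → 2 Ce³⁺(aq) + Cu²⁺(aq); hence Q = ([Ce³⁺(aq)]^2·[Cu²⁺(aq)]) / [Ce⁴⁺(aq)]^2 = 1.79×10^−6 (log Q = −5.746).
By the Nernst equation, E = +1.28 − (0.0592/2)·(−5.746) = +1.450 V.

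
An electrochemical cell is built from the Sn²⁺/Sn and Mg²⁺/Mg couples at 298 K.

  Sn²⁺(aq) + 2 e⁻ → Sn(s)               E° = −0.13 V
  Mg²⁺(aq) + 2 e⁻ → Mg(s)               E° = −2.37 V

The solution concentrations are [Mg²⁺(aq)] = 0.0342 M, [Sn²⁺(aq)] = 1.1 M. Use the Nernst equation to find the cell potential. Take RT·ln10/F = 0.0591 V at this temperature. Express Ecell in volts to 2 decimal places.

The Sn²⁺/Sn couple has the more positive E°, so it is the cathode; Mg²⁺/Mg is the anode.
E°cell = −0.13 − (−2.37) = +2.24 V, with n = 2 electrons transferred.
Balancing gives Sn²⁺(aq) + Mg(s) → Sn(s) + Mg²⁺(aq); hence Q = [Mg²⁺(aq)] / [Sn²⁺(aq)] = 0.0311 (log Q = −1.507).
E = E° − (0.0591/n)·log Q = +2.24 − (0.0591/2)(−1.507) = +2.28 V.

+2.28 V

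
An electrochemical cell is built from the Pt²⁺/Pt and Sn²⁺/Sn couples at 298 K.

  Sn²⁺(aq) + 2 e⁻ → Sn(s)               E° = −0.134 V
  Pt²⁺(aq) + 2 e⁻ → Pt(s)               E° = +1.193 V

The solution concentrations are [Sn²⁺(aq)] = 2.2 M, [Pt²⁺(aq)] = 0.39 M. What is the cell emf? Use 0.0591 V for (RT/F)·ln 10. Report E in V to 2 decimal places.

Since E°(Pt²⁺/Pt) > E°(Sn²⁺/Sn), Pt²⁺/Pt serves as the cathode.
E°cell = E°cat − E°an = +1.193 − (−0.134) = +1.327 V; n = 2.
The balanced reaction is Pt²⁺(aq) + Sn(s) → Pt(s) + Sn²⁺(aq), so Q = [Sn²⁺(aq)] / [Pt²⁺(aq)] = 5.64 and log Q = 0.751.
Applying E = E° − (RT ln10/nF)·log Q gives +1.327 − (0.0591/2)(0.751) = +1.30 V.

+1.30 V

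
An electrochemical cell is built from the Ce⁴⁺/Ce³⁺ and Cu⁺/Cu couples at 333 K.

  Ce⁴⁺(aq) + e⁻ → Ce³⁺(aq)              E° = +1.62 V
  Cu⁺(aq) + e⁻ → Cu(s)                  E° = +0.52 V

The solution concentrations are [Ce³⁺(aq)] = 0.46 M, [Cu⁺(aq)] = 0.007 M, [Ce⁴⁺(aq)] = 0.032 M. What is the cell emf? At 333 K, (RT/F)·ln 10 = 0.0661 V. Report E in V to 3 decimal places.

+1.166 V

The Ce⁴⁺/Ce³⁺ couple has the more positive E°, so it is the cathode; Cu⁺/Cu is the anode.
E°cell = E°cat − E°an = +1.62 − (+0.52) = +1.10 V; n = 1.
The balanced reaction is Ce⁴⁺(aq) + Cu(s) → Ce³⁺(aq) + Cu⁺(aq), so Q = ([Ce³⁺(aq)]·[Cu⁺(aq)]) / [Ce⁴⁺(aq)] = 0.101 and log Q = −0.997.
Applying E = E° − (RT ln10/nF)·log Q gives +1.10 − (0.0661/1)(−0.997) = +1.166 V.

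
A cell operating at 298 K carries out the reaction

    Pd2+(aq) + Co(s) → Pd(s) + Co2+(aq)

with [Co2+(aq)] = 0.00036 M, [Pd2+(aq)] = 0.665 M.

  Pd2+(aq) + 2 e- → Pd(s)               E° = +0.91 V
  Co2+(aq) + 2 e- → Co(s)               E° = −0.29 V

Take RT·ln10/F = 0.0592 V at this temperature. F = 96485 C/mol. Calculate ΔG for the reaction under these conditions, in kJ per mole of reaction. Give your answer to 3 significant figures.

With Pd²⁺/Pd reduced at the cathode, E°cell = +0.91 − (−0.29) = +1.20 V and n = 2.
Q = [Co2+(aq)] / [Pd2+(aq)] = 0.000541, so log Q = −3.267 and E = +1.20 − (0.0592/2)(−3.267) = +1.2967 V.
ΔG = −nFE = −(2)(96485)(+1.2967) J/mol = −250 kJ/mol.

−250 kJ/mol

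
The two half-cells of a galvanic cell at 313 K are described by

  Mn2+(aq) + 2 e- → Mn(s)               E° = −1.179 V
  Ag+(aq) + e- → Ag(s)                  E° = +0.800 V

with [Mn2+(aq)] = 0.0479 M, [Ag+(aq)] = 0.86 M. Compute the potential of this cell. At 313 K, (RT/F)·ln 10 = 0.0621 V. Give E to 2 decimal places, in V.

+2.02 V

Since E°(Ag⁺/Ag) > E°(Mn²⁺/Mn), Ag⁺/Ag serves as the cathode.
The standard potential is +0.800 − (−1.179) = +1.979 V and the balanced reaction transfers n = 2 electrons.
The balanced reaction is 2 Ag+(aq) + Mn(s) → 2 Ag(s) + Mn2+(aq), so Q = [Mn2+(aq)] / [Ag+(aq)]^2 = 0.0648 and log Q = −1.189.
Applying E = E° − (RT ln10/nF)·log Q gives +1.979 − (0.0621/2)(−1.189) = +2.02 V.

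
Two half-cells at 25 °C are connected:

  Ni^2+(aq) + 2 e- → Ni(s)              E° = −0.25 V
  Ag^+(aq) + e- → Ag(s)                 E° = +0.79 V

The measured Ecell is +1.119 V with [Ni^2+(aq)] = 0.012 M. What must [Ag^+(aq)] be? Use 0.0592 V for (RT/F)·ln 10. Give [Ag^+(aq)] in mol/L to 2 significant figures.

The Ag⁺/Ag couple has the larger reduction potential, so it is the cathode: E°cell = +0.79 − (−0.25) = +1.04 V and n = 2.
From the Nernst equation, log Q = n(E° − E)/0.0592 = 2·(+1.04 − (+1.119))/0.0592 = −2.669.
For 2 Ag^+(aq) + Ni(s) → 2 Ag(s) + Ni^2+(aq), the reaction quotient is Q = [Ni^2+(aq)] / [Ag^+(aq)]^2.
Isolating [Ag^+(aq)] in Q = 10^{−2.669} yields log [Ag^+(aq)] = 0.374, i.e. 2.4 M.

2.4 M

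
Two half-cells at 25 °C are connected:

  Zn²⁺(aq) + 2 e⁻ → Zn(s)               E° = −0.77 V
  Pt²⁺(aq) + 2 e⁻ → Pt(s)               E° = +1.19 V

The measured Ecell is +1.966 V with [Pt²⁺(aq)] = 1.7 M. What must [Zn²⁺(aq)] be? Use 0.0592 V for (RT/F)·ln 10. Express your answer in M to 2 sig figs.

1.1 M

With Pt²⁺/Pt at the cathode and Zn²⁺/Zn at the anode, E°cell = +1.19 − (−0.77) = +1.96 V (n = 2).
From the Nernst equation, log Q = n(E° − E)/0.0592 = 2·(+1.96 − (+1.966))/0.0592 = −0.203.
The balanced reaction is Pt²⁺(aq) + Zn(s) → Pt(s) + Zn²⁺(aq), so Q = [Zn²⁺(aq)] / [Pt²⁺(aq)].
Isolating [Zn²⁺(aq)] in Q = 10^{−0.203} yields log [Zn²⁺(aq)] = 0.027, i.e. 1.1 M.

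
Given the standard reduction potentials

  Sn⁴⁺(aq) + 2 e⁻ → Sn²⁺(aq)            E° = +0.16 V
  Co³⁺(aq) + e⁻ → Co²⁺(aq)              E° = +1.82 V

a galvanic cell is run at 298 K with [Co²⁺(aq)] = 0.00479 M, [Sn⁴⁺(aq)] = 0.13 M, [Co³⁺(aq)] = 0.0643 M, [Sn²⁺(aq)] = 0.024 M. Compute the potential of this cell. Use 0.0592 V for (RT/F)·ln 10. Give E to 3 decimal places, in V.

+1.705 V

Co³⁺/Co²⁺ is reduced (cathode, E° = +1.82 V) and Sn⁴⁺/Sn²⁺ is oxidized (anode).
E°cell = E°cat − E°an = +1.82 − (+0.16) = +1.66 V; n = 2.
Balancing gives 2 Co³⁺(aq) + Sn²⁺(aq) → 2 Co²⁺(aq) + Sn⁴⁺(aq); hence Q = ([Co²⁺(aq)]^2·[Sn⁴⁺(aq)]) / ([Co³⁺(aq)]^2·[Sn²⁺(aq)]) = 0.0301 (log Q = −1.522).
By the Nernst equation, E = +1.66 − (0.0592/2)·(−1.522) = +1.705 V.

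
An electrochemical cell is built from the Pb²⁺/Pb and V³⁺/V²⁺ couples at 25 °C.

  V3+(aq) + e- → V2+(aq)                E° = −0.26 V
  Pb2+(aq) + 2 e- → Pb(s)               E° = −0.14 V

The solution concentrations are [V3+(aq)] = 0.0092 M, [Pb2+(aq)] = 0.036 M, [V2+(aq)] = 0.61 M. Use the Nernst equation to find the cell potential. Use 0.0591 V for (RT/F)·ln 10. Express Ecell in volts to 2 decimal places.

+0.18 V

The Pb²⁺/Pb couple has the more positive E°, so it is the cathode; V³⁺/V²⁺ is the anode.
E°cell = −0.14 − (−0.26) = +0.12 V, with n = 2 electrons transferred.
For the overall reaction Pb2+(aq) + 2 V2+(aq) → Pb(s) + 2 V3+(aq), Q = [V3+(aq)]^2 / ([Pb2+(aq)]·[V2+(aq)]^2) = 0.00632, giving log Q = −2.199.
E = E° − (0.0591/n)·log Q = +0.12 − (0.0591/2)(−2.199) = +0.18 V.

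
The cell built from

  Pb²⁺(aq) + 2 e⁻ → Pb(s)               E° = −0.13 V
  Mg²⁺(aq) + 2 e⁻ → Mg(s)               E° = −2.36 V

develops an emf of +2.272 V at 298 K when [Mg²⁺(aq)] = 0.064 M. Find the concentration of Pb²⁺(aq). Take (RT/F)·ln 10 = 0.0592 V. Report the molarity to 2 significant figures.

1.7 M

The Pb²⁺/Pb couple has the larger reduction potential, so it is the cathode: E°cell = −0.13 − (−2.36) = +2.23 V and n = 2.
Since E = E° − (0.0592/n)·log Q, log Q = n(E° − E)/0.0592 = −1.419.
Balancing electrons gives Pb²⁺(aq) + Mg(s) → Pb(s) + Mg²⁺(aq); thus Q = [Mg²⁺(aq)] / [Pb²⁺(aq)].
Isolating [Pb²⁺(aq)] in Q = 10^{−1.419} yields log [Pb²⁺(aq)] = 0.225, i.e. 1.7 M.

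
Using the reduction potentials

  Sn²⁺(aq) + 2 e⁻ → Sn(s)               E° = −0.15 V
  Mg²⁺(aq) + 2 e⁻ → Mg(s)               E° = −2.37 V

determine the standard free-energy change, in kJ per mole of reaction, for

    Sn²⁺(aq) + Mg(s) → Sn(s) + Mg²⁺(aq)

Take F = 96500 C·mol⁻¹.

In the reaction as written Sn²⁺(aq) is reduced, so the Sn²⁺/Sn couple is the cathode and Mg²⁺/Mg is the anode.
E°cell = −0.15 − (−2.37) = +2.22 V; balancing electrons gives n = 2.
ΔG° = −nFE°cell = −(2)(96500)(+2.22) J/mol = −428 kJ/mol.

−428 kJ/mol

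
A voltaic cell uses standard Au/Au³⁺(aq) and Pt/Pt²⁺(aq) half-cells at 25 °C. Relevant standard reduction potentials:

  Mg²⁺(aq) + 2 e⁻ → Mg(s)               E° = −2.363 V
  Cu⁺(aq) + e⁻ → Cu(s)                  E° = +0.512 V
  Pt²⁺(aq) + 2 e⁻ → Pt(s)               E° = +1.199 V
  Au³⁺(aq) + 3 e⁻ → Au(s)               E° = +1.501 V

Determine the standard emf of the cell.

Of the two couples in this cell, the one with the more positive reduction potential is reduced at the cathode: here that is Au³⁺/Au (+1.501 V); Pt²⁺/Pt (+1.199 V) is the anode.
E°cell = E°(cathode) − E°(anode) = +1.501 − (+1.199) = +0.302 V.

+0.302 V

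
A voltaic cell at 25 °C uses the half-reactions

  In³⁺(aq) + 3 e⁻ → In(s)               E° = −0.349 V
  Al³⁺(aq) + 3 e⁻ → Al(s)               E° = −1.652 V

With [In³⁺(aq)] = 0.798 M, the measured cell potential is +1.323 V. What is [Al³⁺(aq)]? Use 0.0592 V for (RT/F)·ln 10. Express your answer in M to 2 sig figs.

In³⁺/In is the cathode (higher E°); E°cell = −0.349 − (−1.652) = +1.303 V with n = 3.
Since E = E° − (0.0592/n)·log Q, log Q = n(E° − E)/0.0592 = −1.014.
Balancing electrons gives In³⁺(aq) + Al(s) → In(s) + Al³⁺(aq); thus Q = [Al³⁺(aq)] / [In³⁺(aq)].
Isolating [Al³⁺(aq)] in Q = 10^{−1.014} yields log [Al³⁺(aq)] = −1.112, i.e. 0.077 M.

0.077 M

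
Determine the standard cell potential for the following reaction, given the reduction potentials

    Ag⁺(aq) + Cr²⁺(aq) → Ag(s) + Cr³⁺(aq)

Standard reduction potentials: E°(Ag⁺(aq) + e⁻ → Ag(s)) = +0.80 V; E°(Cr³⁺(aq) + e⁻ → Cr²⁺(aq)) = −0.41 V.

+1.21 V

In the reaction as written, Ag⁺(aq) is reduced (cathode) and Cr³⁺(aq) is produced by oxidation at the anode.
E°cell = E°(cathode) − E°(anode) = +0.80 − (−0.41) = +1.21 V.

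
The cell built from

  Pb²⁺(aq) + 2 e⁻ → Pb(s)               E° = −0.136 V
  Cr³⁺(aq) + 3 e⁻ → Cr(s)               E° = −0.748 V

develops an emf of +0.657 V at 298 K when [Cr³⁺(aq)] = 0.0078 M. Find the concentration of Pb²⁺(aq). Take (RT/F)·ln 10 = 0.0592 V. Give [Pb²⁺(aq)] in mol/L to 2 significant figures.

With Pb²⁺/Pb at the cathode and Cr³⁺/Cr at the anode, E°cell = −0.136 − (−0.748) = +0.612 V (n = 6).
Since E = E° − (0.0592/n)·log Q, log Q = n(E° − E)/0.0592 = −4.561.
For 3 Pb²⁺(aq) + 2 Cr(s) → 3 Pb(s) + 2 Cr³⁺(aq), the reaction quotient is Q = [Cr³⁺(aq)]^2 / [Pb²⁺(aq)]^3.
Substituting the known concentrations and solving, log [Pb²⁺(aq)] = 0.115 and [Pb²⁺(aq)] = 1.3 M.

1.3 M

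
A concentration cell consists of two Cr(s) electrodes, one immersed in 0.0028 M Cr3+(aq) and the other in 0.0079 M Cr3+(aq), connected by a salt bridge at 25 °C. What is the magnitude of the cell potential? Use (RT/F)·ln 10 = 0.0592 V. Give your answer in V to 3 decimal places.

0.009 V

For a concentration cell E°cell = 0, since both electrodes use the same couple.
The compartment with the higher Cr3+(aq) concentration (0.0079 M) acts as the cathode; ions are reduced there and produced at the dilute (0.0028 M) anode.
With n = 3, Ecell = −(0.0592/3)·log([dilute]/[conc]) = −(0.0592/3)·log(0.0028/0.0079) = +0.009 V.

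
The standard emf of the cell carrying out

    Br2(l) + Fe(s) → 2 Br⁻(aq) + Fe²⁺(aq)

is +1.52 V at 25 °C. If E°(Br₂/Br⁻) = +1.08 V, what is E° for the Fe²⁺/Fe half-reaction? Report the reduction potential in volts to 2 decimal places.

−0.44 V

In the reaction as written the Br₂/Br⁻ couple is reduced (cathode) and Fe²⁺/Fe is oxidized (anode), so E°cell = E°(Br₂/Br⁻) − E°(Fe²⁺/Fe).
E°(Fe²⁺/Fe) = E°(cathode) − E°cell = +1.08 − (+1.52) = −0.44 V.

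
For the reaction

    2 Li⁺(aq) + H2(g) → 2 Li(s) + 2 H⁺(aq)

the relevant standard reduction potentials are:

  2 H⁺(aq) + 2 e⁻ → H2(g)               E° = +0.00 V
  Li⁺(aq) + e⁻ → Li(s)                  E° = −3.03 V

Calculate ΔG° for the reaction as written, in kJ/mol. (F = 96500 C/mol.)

In the reaction as written Li⁺(aq) is reduced, so the Li⁺/Li couple is the cathode and 2H⁺/H₂ is the anode.
E°cell = −3.03 − (+0.00) = −3.03 V; balancing electrons gives n = 2.
ΔG° = −nFE°cell = −(2)(96500)(−3.03) J/mol = +585 kJ/mol.

+585 kJ/mol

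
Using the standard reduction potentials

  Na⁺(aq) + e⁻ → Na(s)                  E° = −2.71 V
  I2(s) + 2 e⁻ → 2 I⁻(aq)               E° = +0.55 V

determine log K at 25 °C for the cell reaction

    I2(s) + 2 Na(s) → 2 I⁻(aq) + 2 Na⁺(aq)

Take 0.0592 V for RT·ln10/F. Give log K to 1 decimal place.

The I₂/I⁻ couple is reduced (cathode); E°cell = +0.55 − (−2.71) = +3.26 V with n = 2.
At equilibrium E = 0, so log K = nE°cell / 0.0592 = (2)(+3.26) / 0.0592 = 110.1.

log K = 110.1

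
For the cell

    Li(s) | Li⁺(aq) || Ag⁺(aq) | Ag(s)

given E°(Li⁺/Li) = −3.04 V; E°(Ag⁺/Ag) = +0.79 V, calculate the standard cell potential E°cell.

+3.83 V

By convention the left-hand electrode in cell notation is the anode (oxidation) and the right-hand electrode is the cathode (reduction).
E°cell = E°(right) − E°(left) = +0.79 − (−3.04) = +3.83 V.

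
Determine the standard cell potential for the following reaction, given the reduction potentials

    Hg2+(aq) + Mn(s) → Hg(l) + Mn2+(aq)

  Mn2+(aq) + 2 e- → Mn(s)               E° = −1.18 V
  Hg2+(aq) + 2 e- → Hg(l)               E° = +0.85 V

In the reaction as written, Hg2+(aq) is reduced (cathode) and Mn2+(aq) is produced by oxidation at the anode.
E°cell = E°(cathode) − E°(anode) = +0.85 − (−1.18) = +2.03 V.
The positive value indicates the reaction is spontaneous as written.

+2.03 V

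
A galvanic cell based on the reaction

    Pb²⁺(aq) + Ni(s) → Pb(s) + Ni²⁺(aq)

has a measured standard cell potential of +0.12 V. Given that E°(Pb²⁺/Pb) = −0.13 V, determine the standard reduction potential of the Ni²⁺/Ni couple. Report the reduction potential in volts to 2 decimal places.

−0.25 V

In the reaction as written the Pb²⁺/Pb couple is reduced (cathode) and Ni²⁺/Ni is oxidized (anode), so E°cell = E°(Pb²⁺/Pb) − E°(Ni²⁺/Ni).
E°(Ni²⁺/Ni) = E°(cathode) − E°cell = −0.13 − (+0.12) = −0.25 V.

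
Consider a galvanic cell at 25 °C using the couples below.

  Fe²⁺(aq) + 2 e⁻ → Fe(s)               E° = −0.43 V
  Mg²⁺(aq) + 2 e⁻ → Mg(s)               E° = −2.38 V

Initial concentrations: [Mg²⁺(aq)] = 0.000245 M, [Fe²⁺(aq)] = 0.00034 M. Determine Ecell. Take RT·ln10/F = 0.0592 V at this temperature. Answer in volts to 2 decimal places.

+1.95 V

The Fe²⁺/Fe couple has the more positive E°, so it is the cathode; Mg²⁺/Mg is the anode.
E°cell = E°cat − E°an = −0.43 − (−2.38) = +1.95 V; n = 2.
The balanced reaction is Fe²⁺(aq) + Mg(s) → Fe(s) + Mg²⁺(aq), so Q = [Mg²⁺(aq)] / [Fe²⁺(aq)] = 0.721 and log Q = −0.142.
Applying E = E° − (RT ln10/nF)·log Q gives +1.95 − (0.0592/2)(−0.142) = +1.95 V.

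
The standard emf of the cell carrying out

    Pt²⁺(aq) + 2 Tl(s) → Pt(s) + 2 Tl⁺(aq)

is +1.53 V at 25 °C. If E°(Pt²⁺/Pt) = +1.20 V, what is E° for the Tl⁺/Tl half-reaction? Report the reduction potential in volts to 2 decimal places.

−0.33 V

In the reaction as written the Pt²⁺/Pt couple is reduced (cathode) and Tl⁺/Tl is oxidized (anode), so E°cell = E°(Pt²⁺/Pt) − E°(Tl⁺/Tl).
E°(Tl⁺/Tl) = E°(cathode) − E°cell = +1.20 − (+1.53) = −0.33 V.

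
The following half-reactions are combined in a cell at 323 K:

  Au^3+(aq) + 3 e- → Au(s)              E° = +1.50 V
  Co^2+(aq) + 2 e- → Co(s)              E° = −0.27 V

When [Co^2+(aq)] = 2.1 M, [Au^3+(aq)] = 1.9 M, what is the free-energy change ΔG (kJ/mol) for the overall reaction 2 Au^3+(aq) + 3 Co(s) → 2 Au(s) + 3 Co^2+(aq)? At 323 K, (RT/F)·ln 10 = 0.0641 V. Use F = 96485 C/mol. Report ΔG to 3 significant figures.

−1020 kJ/mol

E°cell = +1.50 − (−0.27) = +1.77 V; the balanced reaction transfers n = 6 electrons.
Here Q = [Co^2+(aq)]^3 / [Au^3+(aq)]^2 = 2.57 (log Q = 0.409), giving E = +1.77 − (0.0641/6)·(0.409) = +1.7656 V.
Finally ΔG = −nFE = −(6)(96485 C/mol)(+1.7656 V) = −1020 kJ/mol.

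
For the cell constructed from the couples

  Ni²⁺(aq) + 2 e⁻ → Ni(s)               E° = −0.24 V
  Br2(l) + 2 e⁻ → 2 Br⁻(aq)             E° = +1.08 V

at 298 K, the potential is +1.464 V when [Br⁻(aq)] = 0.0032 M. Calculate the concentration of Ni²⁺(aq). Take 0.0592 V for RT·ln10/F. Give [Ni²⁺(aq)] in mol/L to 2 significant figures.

With Br₂/Br⁻ at the cathode and Ni²⁺/Ni at the anode, E°cell = +1.08 − (−0.24) = +1.32 V (n = 2).
From the Nernst equation, log Q = n(E° − E)/0.0592 = 2·(+1.32 − (+1.464))/0.0592 = −4.865.
The balanced reaction is Br2(l) + Ni(s) → 2 Br⁻(aq) + Ni²⁺(aq), so Q = [Br⁻(aq)]^2·[Ni²⁺(aq)].
Substituting the known concentrations and solving, log [Ni²⁺(aq)] = 0.125 and [Ni²⁺(aq)] = 1.3 M.

1.3 M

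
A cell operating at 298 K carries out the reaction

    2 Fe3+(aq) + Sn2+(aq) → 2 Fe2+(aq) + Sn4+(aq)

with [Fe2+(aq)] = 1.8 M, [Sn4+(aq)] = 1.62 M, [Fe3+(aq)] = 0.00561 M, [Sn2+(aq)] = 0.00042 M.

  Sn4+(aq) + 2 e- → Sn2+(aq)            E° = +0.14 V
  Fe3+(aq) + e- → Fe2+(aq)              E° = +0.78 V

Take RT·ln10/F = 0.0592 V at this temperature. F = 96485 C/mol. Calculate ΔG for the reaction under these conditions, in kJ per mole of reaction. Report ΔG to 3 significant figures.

E°cell = +0.78 − (+0.14) = +0.64 V; the balanced reaction transfers n = 2 electrons.
Here Q = ([Fe2+(aq)]^2·[Sn4+(aq)]) / ([Fe3+(aq)]^2·[Sn2+(aq)]) = 3.97×10^8 (log Q = 8.599), giving E = +0.64 − (0.0592/2)·(8.599) = +0.3855 V.
Finally ΔG = −nFE = −(2)(96485 C/mol)(+0.3855 V) = −74.4 kJ/mol.

−74.4 kJ/mol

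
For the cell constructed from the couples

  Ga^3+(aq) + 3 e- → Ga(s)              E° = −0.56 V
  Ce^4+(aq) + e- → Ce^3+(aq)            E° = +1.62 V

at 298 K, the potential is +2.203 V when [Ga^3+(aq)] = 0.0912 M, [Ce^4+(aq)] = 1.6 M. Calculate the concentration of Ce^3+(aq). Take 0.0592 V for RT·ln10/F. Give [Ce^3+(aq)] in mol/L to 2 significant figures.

Ce⁴⁺/Ce³⁺ is the cathode (higher E°); E°cell = +1.62 − (−0.56) = +2.18 V with n = 3.
Since E = E° − (0.0592/n)·log Q, log Q = n(E° − E)/0.0592 = −1.166.
The balanced reaction is 3 Ce^4+(aq) + Ga(s) → 3 Ce^3+(aq) + Ga^3+(aq), so Q = ([Ce^3+(aq)]^3·[Ga^3+(aq)]) / [Ce^4+(aq)]^3.
Isolating [Ce^3+(aq)] in Q = 10^{−1.166} yields log [Ce^3+(aq)] = 0.162, i.e. 1.5 M.

1.5 M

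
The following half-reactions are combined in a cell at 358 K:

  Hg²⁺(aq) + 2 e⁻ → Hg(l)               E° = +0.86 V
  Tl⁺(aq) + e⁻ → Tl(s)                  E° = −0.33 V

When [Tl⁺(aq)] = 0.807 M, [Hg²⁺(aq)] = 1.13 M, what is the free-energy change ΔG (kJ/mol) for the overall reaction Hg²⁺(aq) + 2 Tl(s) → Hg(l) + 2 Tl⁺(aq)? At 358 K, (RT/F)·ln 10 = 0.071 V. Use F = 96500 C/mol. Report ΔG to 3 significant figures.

E°cell = +0.86 − (−0.33) = +1.19 V; the balanced reaction transfers n = 2 electrons.
Here Q = [Tl⁺(aq)]^2 / [Hg²⁺(aq)] = 0.576 (log Q = −0.239), giving E = +1.19 − (0.071/2)·(−0.239) = +1.1985 V.
ΔG = −nFE = −(2)(96500)(+1.1985) J/mol = −231 kJ/mol.

−231 kJ/mol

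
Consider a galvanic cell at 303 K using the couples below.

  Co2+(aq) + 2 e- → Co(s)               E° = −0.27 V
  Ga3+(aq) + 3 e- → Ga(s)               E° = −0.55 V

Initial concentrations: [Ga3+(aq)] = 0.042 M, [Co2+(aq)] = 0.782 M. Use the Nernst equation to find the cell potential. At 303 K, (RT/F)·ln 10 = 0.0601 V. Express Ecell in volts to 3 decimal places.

+0.304 V

Co²⁺/Co is reduced (cathode, E° = −0.27 V) and Ga³⁺/Ga is oxidized (anode).
E°cell = E°cat − E°an = −0.27 − (−0.55) = +0.28 V; n = 6.
The balanced reaction is 3 Co2+(aq) + 2 Ga(s) → 3 Co(s) + 2 Ga3+(aq), so Q = [Ga3+(aq)]^2 / [Co2+(aq)]^3 = 0.00369 and log Q = −2.433.
Applying E = E° − (RT ln10/nF)·log Q gives +0.28 − (0.0601/6)(−2.433) = +0.304 V.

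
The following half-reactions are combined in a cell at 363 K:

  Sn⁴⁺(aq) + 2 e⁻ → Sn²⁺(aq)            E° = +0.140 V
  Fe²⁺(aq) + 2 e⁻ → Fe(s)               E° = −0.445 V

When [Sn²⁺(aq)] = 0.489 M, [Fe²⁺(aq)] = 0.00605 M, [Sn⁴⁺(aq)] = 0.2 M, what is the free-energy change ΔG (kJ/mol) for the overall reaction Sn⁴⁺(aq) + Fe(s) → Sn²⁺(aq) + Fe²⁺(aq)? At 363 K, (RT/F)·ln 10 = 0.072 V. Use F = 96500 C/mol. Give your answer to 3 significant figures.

E°cell = +0.140 − (−0.445) = +0.585 V; the balanced reaction transfers n = 2 electrons.
Here Q = ([Sn²⁺(aq)]·[Fe²⁺(aq)]) / [Sn⁴⁺(aq)] = 0.0148 (log Q = −1.830), giving E = +0.585 − (0.072/2)·(−1.830) = +0.6509 V.
ΔG = −nFE = −(2)(96500)(+0.6509) J/mol = −126 kJ/mol.

−126 kJ/mol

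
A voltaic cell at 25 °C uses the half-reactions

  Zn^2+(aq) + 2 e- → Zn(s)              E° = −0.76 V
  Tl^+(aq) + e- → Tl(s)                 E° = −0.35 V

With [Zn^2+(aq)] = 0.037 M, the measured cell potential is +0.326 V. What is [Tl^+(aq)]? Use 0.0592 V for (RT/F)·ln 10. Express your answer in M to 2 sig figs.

0.0073 M

Tl⁺/Tl is the cathode (higher E°); E°cell = −0.35 − (−0.76) = +0.41 V with n = 2.
Since E = E° − (0.0592/n)·log Q, log Q = n(E° − E)/0.0592 = 2.838.
Balancing electrons gives 2 Tl^+(aq) + Zn(s) → 2 Tl(s) + Zn^2+(aq); thus Q = [Zn^2+(aq)] / [Tl^+(aq)]^2.
Solving for the unknown gives log [Tl^+(aq)] = −2.135, so [Tl^+(aq)] ≈ 0.0073 M.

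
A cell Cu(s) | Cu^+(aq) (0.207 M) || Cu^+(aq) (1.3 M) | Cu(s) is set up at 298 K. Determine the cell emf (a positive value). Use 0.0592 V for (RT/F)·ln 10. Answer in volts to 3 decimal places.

For a concentration cell E°cell = 0, since both electrodes use the same couple.
The compartment with the higher Cu^+(aq) concentration (1.3 M) acts as the cathode; ions are reduced there and produced at the dilute (0.207 M) anode.
With n = 1, Ecell = −(0.0592/1)·log([dilute]/[conc]) = −(0.0592/1)·log(0.207/1.3) = +0.047 V.

0.047 V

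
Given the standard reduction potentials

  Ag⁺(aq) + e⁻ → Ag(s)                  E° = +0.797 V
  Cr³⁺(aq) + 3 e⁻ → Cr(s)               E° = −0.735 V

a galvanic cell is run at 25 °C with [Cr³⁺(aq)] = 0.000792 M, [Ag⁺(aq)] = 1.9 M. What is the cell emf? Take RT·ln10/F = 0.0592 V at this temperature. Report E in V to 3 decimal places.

Since E°(Ag⁺/Ag) > E°(Cr³⁺/Cr), Ag⁺/Ag serves as the cathode.
E°cell = E°cat − E°an = +0.797 − (−0.735) = +1.532 V; n = 3.
Balancing gives 3 Ag⁺(aq) + Cr(s) → 3 Ag(s) + Cr³⁺(aq); hence Q = [Cr³⁺(aq)] / [Ag⁺(aq)]^3 = 0.000115 (log Q = −3.938).
Applying E = E° − (RT ln10/nF)·log Q gives +1.532 − (0.0592/3)(−3.938) = +1.610 V.

+1.610 V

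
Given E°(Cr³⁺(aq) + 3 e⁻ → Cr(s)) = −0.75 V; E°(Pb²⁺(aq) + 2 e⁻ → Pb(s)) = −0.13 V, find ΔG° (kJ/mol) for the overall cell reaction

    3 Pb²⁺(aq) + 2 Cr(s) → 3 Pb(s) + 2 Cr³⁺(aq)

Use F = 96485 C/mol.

−359 kJ/mol

In the reaction as written Pb²⁺(aq) is reduced, so the Pb²⁺/Pb couple is the cathode and Cr³⁺/Cr is the anode.
E°cell = −0.13 − (−0.75) = +0.62 V; balancing electrons gives n = 6.
ΔG° = −nFE°cell = −(6)(96485)(+0.62) J/mol = −359 kJ/mol.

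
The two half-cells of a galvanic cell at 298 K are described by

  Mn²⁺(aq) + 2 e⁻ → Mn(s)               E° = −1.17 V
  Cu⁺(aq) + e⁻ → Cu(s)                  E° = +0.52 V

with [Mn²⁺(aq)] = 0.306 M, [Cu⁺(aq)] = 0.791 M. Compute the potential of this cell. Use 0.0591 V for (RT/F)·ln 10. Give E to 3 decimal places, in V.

+1.699 V

The Cu⁺/Cu couple has the more positive E°, so it is the cathode; Mn²⁺/Mn is the anode.
The standard potential is +0.52 − (−1.17) = +1.69 V and the balanced reaction transfers n = 2 electrons.
Balancing gives 2 Cu⁺(aq) + Mn(s) → 2 Cu(s) + Mn²⁺(aq); hence Q = [Mn²⁺(aq)] / [Cu⁺(aq)]^2 = 0.489 (log Q = −0.311).
Applying E = E° − (RT ln10/nF)·log Q gives +1.69 − (0.0591/2)(−0.311) = +1.699 V.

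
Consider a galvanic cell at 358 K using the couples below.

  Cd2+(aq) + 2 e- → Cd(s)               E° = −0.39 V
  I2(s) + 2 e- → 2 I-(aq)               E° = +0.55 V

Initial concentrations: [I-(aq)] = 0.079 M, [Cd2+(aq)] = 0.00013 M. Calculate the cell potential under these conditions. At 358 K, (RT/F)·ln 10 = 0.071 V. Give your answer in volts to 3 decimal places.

I₂/I⁻ is reduced (cathode, E° = +0.55 V) and Cd²⁺/Cd is oxidized (anode).
E°cell = E°cat − E°an = +0.55 − (−0.39) = +0.94 V; n = 2.
For the overall reaction I2(s) + Cd(s) → 2 I-(aq) + Cd2+(aq), Q = [I-(aq)]^2·[Cd2+(aq)] = 8.11×10^−7, giving log Q = −6.091.
By the Nernst equation, E = +0.94 − (0.071/2)·(−6.091) = +1.156 V.

+1.156 V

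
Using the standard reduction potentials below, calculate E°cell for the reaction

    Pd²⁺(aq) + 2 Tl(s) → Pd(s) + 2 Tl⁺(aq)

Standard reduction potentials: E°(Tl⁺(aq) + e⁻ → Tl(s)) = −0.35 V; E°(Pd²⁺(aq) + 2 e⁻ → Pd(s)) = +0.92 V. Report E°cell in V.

+1.27 V

In the reaction as written, Pd²⁺(aq) is reduced (cathode) and Tl⁺(aq) is produced by oxidation at the anode.
E°cell = E°(cathode) − E°(anode) = +0.92 − (−0.35) = +1.27 V.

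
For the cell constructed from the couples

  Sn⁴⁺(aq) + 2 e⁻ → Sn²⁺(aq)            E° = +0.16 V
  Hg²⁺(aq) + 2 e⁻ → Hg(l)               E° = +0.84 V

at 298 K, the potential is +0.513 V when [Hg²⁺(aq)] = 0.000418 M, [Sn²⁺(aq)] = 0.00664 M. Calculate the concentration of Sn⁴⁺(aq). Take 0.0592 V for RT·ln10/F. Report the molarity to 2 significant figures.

With Hg²⁺/Hg at the cathode and Sn⁴⁺/Sn²⁺ at the anode, E°cell = +0.84 − (+0.16) = +0.68 V (n = 2).
From the Nernst equation, log Q = n(E° − E)/0.0592 = 2·(+0.68 − (+0.513))/0.0592 = 5.642.
For Hg²⁺(aq) + Sn²⁺(aq) → Hg(l) + Sn⁴⁺(aq), the reaction quotient is Q = [Sn⁴⁺(aq)] / ([Hg²⁺(aq)]·[Sn²⁺(aq)]).
Isolating [Sn⁴⁺(aq)] in Q = 10^{5.642} yields log [Sn⁴⁺(aq)] = 0.085, i.e. 1.2 M.

1.2 M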